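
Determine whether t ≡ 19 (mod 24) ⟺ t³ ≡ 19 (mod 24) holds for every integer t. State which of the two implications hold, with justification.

Converse. Suppose t³ ≡ 19 (mod 24). The only residue r in {0, …, 23} with r³ ≡ 19 (mod 24) is r = 19, so t ≡ 19 (mod 24).

Forward direction. Suppose t ≡ 19 (mod 24). Write t = 24j + 19. Then (24j + 19)³ = 13824j³ + 32832j² + 25992j + 6859 = 24(576j³ + 1368j² + 1083j + 285) + 19, so t³ ≡ 19 (mod 24).

Both directions hold.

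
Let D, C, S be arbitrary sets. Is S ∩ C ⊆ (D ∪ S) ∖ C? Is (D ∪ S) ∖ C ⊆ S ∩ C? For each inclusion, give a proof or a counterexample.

Forward inclusion. This inclusion fails. Take D = ∅, C = {1}, S = {1}; then 1 ∈ S ∩ C but 1 ∉ (D ∪ S) ∖ C.

Reverse inclusion. This inclusion fails. Take D = {1}, C = ∅, S = ∅; then 1 ∈ (D ∪ S) ∖ C but 1 ∉ S ∩ C.

Neither inclusion holds.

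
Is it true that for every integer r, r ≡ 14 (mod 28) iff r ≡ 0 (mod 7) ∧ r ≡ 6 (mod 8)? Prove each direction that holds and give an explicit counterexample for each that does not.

[⇒] This fails: r = 42 gives 42 ≡ 14 (mod 28) but 42 ≡ 2 (mod 8), so the conjunction on the right does not hold.

[⇐] Conversely, if r ≡ 0 (mod 7) and r ≡ 6 (mod 8), then by the Chinese remainder theorem r ≡ 14 (mod 56). Since 14 ≡ 14 (mod 28) and 28 ∣ 56, we get r ≡ 14 (mod 28).

Not equivalent: only (⇐) holds.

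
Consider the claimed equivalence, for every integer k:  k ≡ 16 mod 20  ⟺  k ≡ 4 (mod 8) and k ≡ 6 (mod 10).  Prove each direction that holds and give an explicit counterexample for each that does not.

(⇒) This fails: k = 16 gives 16 ≡ 16 (mod 20) but 16 ≡ 0 (mod 8), so the conjunction on the right does not hold.

(⇐) Conversely, if k ≡ 4 (mod 8) and k ≡ 6 (mod 10), then by the Chinese remainder theorem k ≡ 36 (mod 40). Since 36 ≡ 16 (mod 20) and 20 ∣ 40, we get k ≡ 16 (mod 20).

Only the reverse direction holds.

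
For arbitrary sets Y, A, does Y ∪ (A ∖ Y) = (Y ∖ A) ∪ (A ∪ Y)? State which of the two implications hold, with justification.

The two sets are equal.

Forward inclusion. Let x ∈ Y ∪ (A ∖ Y). Then either x ∈ Y and x ∉ A; or x ∈ A and x ∉ Y; or x ∈ Y ∩ A. In each case x ∈ (Y ∖ A) ∪ (A ∪ Y), so Y ∪ (A ∖ Y) ⊆ (Y ∖ A) ∪ (A ∪ Y).

Reverse inclusion. Let x ∈ (Y ∖ A) ∪ (A ∪ Y). Then either x ∈ Y and x ∉ A; or x ∈ A and x ∉ Y; or x ∈ Y ∩ A. In each case x ∈ Y ∪ (A ∖ Y), so (Y ∖ A) ∪ (A ∪ Y) ⊆ Y ∪ (A ∖ Y).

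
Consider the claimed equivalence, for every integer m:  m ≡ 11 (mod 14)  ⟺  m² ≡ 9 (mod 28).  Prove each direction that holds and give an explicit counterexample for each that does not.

Only the forward direction holds.

[⇒] Suppose m ≡ 11 (mod 14). Working modulo 28, m ∈ {11, 25}; for each such r, r² ≡ 9 (mod 28).

[⇐] This fails: take m = 3. Then 3² = 9 ≡ 9 (mod 28), yet 3 ≡ 3 (mod 14), not 11.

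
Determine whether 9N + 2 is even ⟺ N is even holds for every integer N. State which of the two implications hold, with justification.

The biconditional holds.

[⇒] Suppose 9N + 2 is even. Since 9 is odd, 9N and N have the same parity, so 9N + 2 ≡ N + 2 (mod 2). As 2 is even, 9N + 2 is even exactly when N is even. Thus N is even.

[⇐] Conversely, suppose N is even; write N = 2j. Then 9N + 2 = 9·(2j) + 2 = 2·9j + 2, which is even.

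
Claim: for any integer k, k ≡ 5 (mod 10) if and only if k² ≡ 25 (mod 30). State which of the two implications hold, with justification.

Not equivalent: only (⇐) holds.

[⇒] This fails: take k = 15. Then 15 ≡ 5 (mod 10), but 15² = 225 ≡ 15 (mod 30), not 25.

[⇐] Conversely, the residues r modulo 30 with r² ≡ 25 (mod 30) are exactly {5, 25}, and each is ≡ 5 (mod 10).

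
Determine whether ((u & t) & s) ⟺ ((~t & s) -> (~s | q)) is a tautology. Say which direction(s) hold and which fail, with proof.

Only the forward direction holds.

(→) Assume the antecedent. If q is true, (~t & s) -> (~s | q) reduces to true regardless of the other variables. If q is false, the antecedent forces (q = F, s = T, t = T, u = T), and (~t & s) -> (~s | q) holds there. Either way (~t & s) -> (~s | q) holds.

(←) This fails. Under q = F, s = F, t = F, u = F, the left side is false but the right side is true.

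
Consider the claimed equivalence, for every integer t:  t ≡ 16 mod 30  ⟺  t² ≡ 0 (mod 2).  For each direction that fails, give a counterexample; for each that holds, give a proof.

[⇒] Suppose t ≡ 16 (mod 30). Then t² ≡ 16² = 256 (mod 30), and since 2 ∣ 30, also t² ≡ 0 (mod 2).

[⇐] This fails: take t = 0. Then 0² = 0 ≡ 0 (mod 2), yet 0 ≡ 0 (mod 30), not 16.

Not equivalent: only (⇒) holds.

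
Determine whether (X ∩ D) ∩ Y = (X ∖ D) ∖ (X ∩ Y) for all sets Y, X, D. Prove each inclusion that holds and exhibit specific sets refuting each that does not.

(⊆) This inclusion fails. Take Y = {1}, X = {1}, D = {1}; then 1 ∈ (X ∩ D) ∩ Y but 1 ∉ (X ∖ D) ∖ (X ∩ Y).

(⊇) This inclusion fails. Take Y = ∅, X = {1}, D = ∅; then 1 ∈ (X ∖ D) ∖ (X ∩ Y) but 1 ∉ (X ∩ D) ∩ Y.

(⊆) fails and (⊇) fails.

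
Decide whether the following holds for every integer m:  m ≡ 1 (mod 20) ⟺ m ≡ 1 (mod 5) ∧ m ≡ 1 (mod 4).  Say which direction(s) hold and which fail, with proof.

Both directions hold.

[⇒] Suppose m ≡ 1 (mod 20); write m = 20j + 1. Since 5 ∣ 20, reducing mod 5 gives m ≡ 1 (mod 5); since 4 ∣ 20, reducing mod 4 gives m ≡ 1 (mod 4).

[⇐] Conversely, if m ≡ 1 (mod 5) and m ≡ 1 (mod 4), then by the Chinese remainder theorem m ≡ 1 (mod 20). This is exactly m ≡ 1 (mod 20).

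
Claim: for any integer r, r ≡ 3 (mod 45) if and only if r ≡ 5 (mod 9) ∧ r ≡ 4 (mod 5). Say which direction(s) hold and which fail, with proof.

(⟹) This fails: r = 3 gives 3 ≡ 3 (mod 45) but 3 ≡ 3 (mod 9), so the conjunction on the right does not hold.

(⟸) This fails: r = 14 satisfies both congruences on the right (14 ≡ 5 mod 9 and 14 ≡ 4 mod 5) yet 14 ≡ 14 (mod 45), not 3.

Neither direction holds.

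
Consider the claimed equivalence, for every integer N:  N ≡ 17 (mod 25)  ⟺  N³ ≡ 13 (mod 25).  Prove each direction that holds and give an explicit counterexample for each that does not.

Both directions hold; the statement is true.

(⇐) Suppose N³ ≡ 13 (mod 25). The only residue r in {0, …, 24} with r³ ≡ 13 (mod 25) is r = 17, so N ≡ 17 (mod 25).

(⇒) Suppose N ≡ 17 (mod 25). Write N = 25j + 17. Then (25j + 17)³ = 15625j³ + 31875j² + 21675j + 4913 = 25(625j³ + 1275j² + 867j + 196) + 13, so N³ ≡ 13 (mod 25).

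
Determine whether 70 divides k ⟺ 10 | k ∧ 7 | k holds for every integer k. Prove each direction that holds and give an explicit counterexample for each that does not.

Both directions hold.

(⟸) Suppose 10 ∣ k and 7 ∣ k. Any common multiple of 10 and 7 is a multiple of their lcm; here gcd(10, 7) = 1, so lcm(10, 7) = 10·7 = 70, so 70 ∣ k.

(⟹) If 70 ∣ k, write k = 70q. Since 70 = 7·10, k = 10·(7q), so 10 ∣ k; and since 70 = 10·7, k = 7·(10q), so 7 ∣ k.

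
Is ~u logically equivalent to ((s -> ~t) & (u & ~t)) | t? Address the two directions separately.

(⇒) This fails. Under s = F, u = F, t = F, the left side is true but the right side is false.

(⇐) This fails. Under s = F, u = T, t = F, the left side is false but the right side is true.

(⇒) fails and (⇐) fails.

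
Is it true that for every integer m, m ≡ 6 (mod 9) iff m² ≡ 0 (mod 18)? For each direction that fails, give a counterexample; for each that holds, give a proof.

(⇒) This fails: take m = 15. Then 15 ≡ 6 (mod 9), but 15² = 225 ≡ 9 (mod 18), not 0.

(⇐) This fails: take m = 0. Then 0² = 0 ≡ 0 (mod 18), yet 0 ≡ 0 (mod 9), not 6.

Neither direction holds.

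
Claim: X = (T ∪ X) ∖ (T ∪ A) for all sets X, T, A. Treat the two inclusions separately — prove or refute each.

(⟹) This inclusion fails. Take X = {1}, T = {1}, A = ∅; then 1 ∈ X but 1 ∉ (T ∪ X) ∖ (T ∪ A).

(⟸) Let x ∈ (T ∪ X) ∖ (T ∪ A). Then x ∈ X and x ∉ T, A, from which x ∈ X.

(⊆) fails; (⊇) holds.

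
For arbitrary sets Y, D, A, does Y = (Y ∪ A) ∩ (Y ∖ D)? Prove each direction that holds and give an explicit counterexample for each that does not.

(⟹) This inclusion fails. Take Y = {1}, D = {1}, A = ∅; then 1 ∈ Y but 1 ∉ (Y ∪ A) ∩ (Y ∖ D).

(⟸) Let x ∈ (Y ∪ A) ∩ (Y ∖ D). Then either x ∈ Y and x ∉ D, A; or x ∈ Y ∩ A and x ∉ D. In each case x ∈ Y, so (Y ∪ A) ∩ (Y ∖ D) ⊆ Y.

(⊆) fails; (⊇) holds.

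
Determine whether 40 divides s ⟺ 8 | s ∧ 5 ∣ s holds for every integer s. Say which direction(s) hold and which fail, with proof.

Both directions hold; the statement is true.

Forward direction. If 40 ∣ s, write s = 40q. Since 40 = 5·8, s = 8·(5q), so 8 ∣ s; and since 40 = 8·5, s = 5·(8q), so 5 ∣ s.

Converse. Suppose 8 ∣ s and 5 ∣ s. Any common multiple of 8 and 5 is a multiple of their lcm; here gcd(8, 5) = 1, so lcm(8, 5) = 8·5 = 40, so 40 ∣ s.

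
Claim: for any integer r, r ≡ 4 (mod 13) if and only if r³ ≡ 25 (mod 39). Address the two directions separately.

Both directions fail.

(→) This fails: take r = 17. Then 17 ≡ 4 (mod 13), but 17³ = 4913 ≡ 38 (mod 39), not 25.

(←) This fails: take r = 10. Then 10³ = 1000 ≡ 25 (mod 39), yet 10 ≡ 10 (mod 13), not 4.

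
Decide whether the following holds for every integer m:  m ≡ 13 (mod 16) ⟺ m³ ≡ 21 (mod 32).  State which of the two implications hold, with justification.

(→) This fails: take m = 29. Then 29 ≡ 13 (mod 16), but 29³ = 24389 ≡ 5 (mod 32), not 21.

(←) Conversely, the residues r modulo 32 with r³ ≡ 21 (mod 32) are exactly {13}, and each is ≡ 13 (mod 16).

Only the converse holds.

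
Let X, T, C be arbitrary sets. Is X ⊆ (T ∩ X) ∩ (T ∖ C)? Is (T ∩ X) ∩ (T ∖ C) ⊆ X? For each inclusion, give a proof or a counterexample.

Forward inclusion. This inclusion fails. Take X = {1}, T = ∅, C = ∅; then 1 ∈ X but 1 ∉ (T ∩ X) ∩ (T ∖ C).

Reverse inclusion. Let x ∈ (T ∩ X) ∩ (T ∖ C). Then x ∈ X ∩ T and x ∉ C, from which x ∈ X.

(⊆) fails; (⊇) holds.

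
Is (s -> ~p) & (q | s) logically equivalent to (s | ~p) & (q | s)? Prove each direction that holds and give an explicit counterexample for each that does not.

(⇒) fails and (⇐) fails.

Forward direction. This fails. Under q = T, p = T, s = F, the left side is true but the right side is false.

Converse. This fails. Under q = F, p = T, s = T, the left side is false but the right side is true.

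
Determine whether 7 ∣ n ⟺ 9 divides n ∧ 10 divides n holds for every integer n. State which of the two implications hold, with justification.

(→) This fails: take n = 7. Certainly 7 ∣ 7, but 9 ∤ 7.

(←) This fails: take n = 90. Both 9 ∣ 90 and 10 ∣ 90, yet 90 is not a multiple of 7 (since 90 = 12·7 + 6), so 7 ∤ 90.

Neither implication holds.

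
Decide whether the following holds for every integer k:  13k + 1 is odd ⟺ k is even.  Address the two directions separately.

The biconditional holds.

[⇐] Suppose k is even; write k = 2j. Then 13k + 1 = 13·(2j) + 1 = 2·13j + 1, which is odd.

[⇒] Suppose 13k + 1 is odd. Since 13 is odd, 13k and k have the same parity, so 13k + 1 ≡ k + 1 (mod 2). As 1 is odd, 13k + 1 is odd exactly when k is even. Thus k is even.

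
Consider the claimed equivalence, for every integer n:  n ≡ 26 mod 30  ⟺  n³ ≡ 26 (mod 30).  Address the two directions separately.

Both directions hold.

(⇐) Suppose n³ ≡ 26 (mod 30). The only residue r in {0, …, 29} with r³ ≡ 26 (mod 30) is r = 26, so n ≡ 26 (mod 30).

(⇒) Suppose n ≡ 26 mod 30. Write n = 30j + 26. Then (30j + 26)³ = 27000j³ + 70200j² + 60840j + 17576 = 30(900j³ + 2340j² + 2028j + 585) + 26, so n³ ≡ 26 (mod 30).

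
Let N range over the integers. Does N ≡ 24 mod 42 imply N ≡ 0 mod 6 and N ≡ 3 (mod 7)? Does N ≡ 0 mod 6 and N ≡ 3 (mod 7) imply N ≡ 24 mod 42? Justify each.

[⇒] Suppose N ≡ 24 (mod 42); write N = 42j + 24. Since 6 ∣ 42, reducing mod 6 gives N ≡ 24 ≡ 0 (mod 6); since 7 ∣ 42, reducing mod 7 gives N ≡ 24 ≡ 3 (mod 7).

[⇐] Conversely, if N ≡ 0 (mod 6) and N ≡ 3 (mod 7), then by the Chinese remainder theorem N ≡ 24 (mod 42). This is exactly N ≡ 24 (mod 42).

Both directions hold; the statement is true.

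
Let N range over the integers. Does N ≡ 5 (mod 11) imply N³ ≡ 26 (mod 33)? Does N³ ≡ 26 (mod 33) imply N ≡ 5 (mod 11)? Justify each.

(→) This fails: take N = 16. Then 16 ≡ 5 (mod 11), but 16³ = 4096 ≡ 4 (mod 33), not 26.

(←) Conversely, the residues r modulo 33 with r³ ≡ 26 (mod 33) are exactly {5}, and each is ≡ 5 (mod 11).

(⇒) fails; (⇐) holds.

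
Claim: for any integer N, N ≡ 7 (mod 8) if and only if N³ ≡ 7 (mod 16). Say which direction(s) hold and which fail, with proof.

(←) The residues r modulo 16 with r³ ≡ 7 (mod 16) are exactly {7}, and each is ≡ 7 (mod 8).

(→) This fails: take N = 15. Then 15 ≡ 7 (mod 8), but 15³ = 3375 ≡ 15 (mod 16), not 7.

(⇒) fails; (⇐) holds.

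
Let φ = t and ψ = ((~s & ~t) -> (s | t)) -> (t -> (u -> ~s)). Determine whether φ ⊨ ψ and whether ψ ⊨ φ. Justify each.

(⟹) This fails. Under u = T, s = T, t = T, the left side is true but the right side is false.

(⟸) This fails. Under u = F, s = F, t = F, the left side is false but the right side is true.

Both directions fail.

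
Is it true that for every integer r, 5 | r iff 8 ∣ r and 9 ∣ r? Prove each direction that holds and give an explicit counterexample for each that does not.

Neither implication holds.

(⇒) This fails: take r = 5. Certainly 5 ∣ 5, but 8 ∤ 5.

(⇐) This fails: take r = 72. Both 8 ∣ 72 and 9 ∣ 72, yet 72 is not a multiple of 5 (since 72 = 14·5 + 2), so 5 ∤ 72.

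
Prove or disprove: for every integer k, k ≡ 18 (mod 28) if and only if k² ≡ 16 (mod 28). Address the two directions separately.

Only the forward implication holds.

(→) Suppose k ≡ 18 (mod 28). Write k = 28j + 18. Then (28j + 18)² = 784j² + 1008j + 324 = 28(28j² + 36j + 11) + 16, so k² ≡ 16 (mod 28).

(←) This fails: take k = 4. Then 4² = 16 ≡ 16 (mod 28), yet 4 ≡ 4 (mod 28), not 18.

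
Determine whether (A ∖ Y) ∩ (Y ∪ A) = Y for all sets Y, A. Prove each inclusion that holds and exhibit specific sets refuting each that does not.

Neither inclusion holds.

(⊆) This inclusion fails. Take Y = ∅, A = {1}; then 1 ∈ (A ∖ Y) ∩ (Y ∪ A) but 1 ∉ Y.

(⊇) This inclusion fails. Take Y = {1}, A = ∅; then 1 ∈ Y but 1 ∉ (A ∖ Y) ∩ (Y ∪ A).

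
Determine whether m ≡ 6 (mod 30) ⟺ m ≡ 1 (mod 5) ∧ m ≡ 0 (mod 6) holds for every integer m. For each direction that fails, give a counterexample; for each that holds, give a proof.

Forward direction. Suppose m ≡ 6 (mod 30); write m = 30j + 6. Since 5 ∣ 30, reducing mod 5 gives m ≡ 6 ≡ 1 (mod 5); since 6 ∣ 30, reducing mod 6 gives m ≡ 6 ≡ 0 (mod 6).

Converse. If m ≡ 1 (mod 5) and m ≡ 0 (mod 6), then by the Chinese remainder theorem m ≡ 6 (mod 30). This is exactly m ≡ 6 (mod 30).

Equivalent; both directions hold.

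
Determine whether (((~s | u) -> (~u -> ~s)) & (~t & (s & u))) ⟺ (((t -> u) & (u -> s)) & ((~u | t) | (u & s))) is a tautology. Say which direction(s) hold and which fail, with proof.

(⟸) This fails. Under u = F, s = F, t = F, the left side is false but the right side is true.

(⟹) Assume the antecedent. If u is true, the antecedent forces (u = T, s = T, t = F), and the consequent holds there. If u is false, the antecedent cannot hold. Either way the consequent holds.

Only the forward direction holds.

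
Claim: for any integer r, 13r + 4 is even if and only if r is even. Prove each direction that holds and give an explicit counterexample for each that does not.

Both directions hold; the statement is true.

(⇒) Suppose 13r + 4 is even. Since 13 is odd, 13r and r have the same parity, so 13r + 4 ≡ r + 4 (mod 2). As 4 is even, 13r + 4 is even exactly when r is even. Thus r is even.

(⇐) Conversely, suppose r is even; write r = 2j. Then 13r + 4 = 13·(2j) + 4 = 2·13j + 4, which is even.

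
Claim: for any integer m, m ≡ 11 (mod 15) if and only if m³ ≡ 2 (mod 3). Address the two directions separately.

Only the forward direction holds.

(←) This fails: take m = 2. Then 2³ = 8 ≡ 2 (mod 3), yet 2 ≡ 2 (mod 15), not 11.

(→) Suppose m ≡ 11 (mod 15). Then m³ ≡ 11³ = 1331 (mod 15), and since 3 ∣ 15, also m³ ≡ 2 (mod 3).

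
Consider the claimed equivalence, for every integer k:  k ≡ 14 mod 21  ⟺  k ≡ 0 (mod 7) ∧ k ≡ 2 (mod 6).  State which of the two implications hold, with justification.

Only the reverse direction holds.

[⇒] This fails: k = 35 gives 35 ≡ 14 (mod 21) but 35 ≡ 5 (mod 6), so the conjunction on the right does not hold.

[⇐] Conversely, if k ≡ 0 (mod 7) and k ≡ 2 (mod 6), then by the Chinese remainder theorem k ≡ 14 (mod 42). Since 14 ≡ 14 (mod 21) and 21 ∣ 42, we get k ≡ 14 (mod 21).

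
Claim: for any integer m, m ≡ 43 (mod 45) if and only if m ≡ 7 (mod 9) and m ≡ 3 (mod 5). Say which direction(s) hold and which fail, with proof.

The biconditional holds.

(⟹) Suppose m ≡ 43 (mod 45); write m = 45j + 43. Since 9 ∣ 45, reducing mod 9 gives m ≡ 43 ≡ 7 (mod 9); since 5 ∣ 45, reducing mod 5 gives m ≡ 43 ≡ 3 (mod 5).

(⟸) Conversely, if m ≡ 7 (mod 9) and m ≡ 3 (mod 5), then by the Chinese remainder theorem m ≡ 43 (mod 45). This is exactly m ≡ 43 (mod 45).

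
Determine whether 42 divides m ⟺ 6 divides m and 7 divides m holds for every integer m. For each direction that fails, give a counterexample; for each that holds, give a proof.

Equivalent; both directions hold.

Forward direction. If 42 ∣ m, write m = 42q. Since 42 = 7·6, m = 6·(7q), so 6 ∣ m; and since 42 = 6·7, m = 7·(6q), so 7 ∣ m.

Converse. Suppose 6 ∣ m and 7 ∣ m. Any common multiple of 6 and 7 is a multiple of their lcm; here gcd(6, 7) = 1, so lcm(6, 7) = 6·7 = 42, so 42 ∣ m.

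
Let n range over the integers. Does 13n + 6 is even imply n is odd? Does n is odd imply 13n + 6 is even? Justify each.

Forward direction. This fails: n = 4 gives 13n + 6 = 58, which is even, but 4 is even, not odd.

Converse. This also fails: n = 1 is odd, but 13n + 6 = 19 is odd, not even.

Both directions fail.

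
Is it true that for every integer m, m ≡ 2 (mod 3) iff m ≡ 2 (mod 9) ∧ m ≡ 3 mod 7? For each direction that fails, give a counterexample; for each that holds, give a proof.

[⇒] This fails: m = 2 gives 2 ≡ 2 (mod 3) but 2 ≡ 2 (mod 7), so the conjunction on the right does not hold.

[⇐] Conversely, if m ≡ 2 (mod 9) and m ≡ 3 (mod 7), then by the Chinese remainder theorem m ≡ 38 (mod 63). Since 38 ≡ 2 (mod 3) and 3 ∣ 63, we get m ≡ 2 (mod 3).

Not equivalent: only (⇐) holds.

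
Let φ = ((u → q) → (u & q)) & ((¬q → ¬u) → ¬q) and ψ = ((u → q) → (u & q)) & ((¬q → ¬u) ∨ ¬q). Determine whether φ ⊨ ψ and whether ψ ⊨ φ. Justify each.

[⇐] This fails. Under q = T, u = T, the left side is false but the right side is true.

[⇒] Assume the antecedent. If q is true, the antecedent cannot hold. If q is false, the antecedent forces (q = F, u = T), and the consequent holds there. Either way the consequent holds.

The forward direction holds; the converse fails.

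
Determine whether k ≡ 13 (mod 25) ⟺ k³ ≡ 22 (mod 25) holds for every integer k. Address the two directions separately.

(⟹) Suppose k ≡ 13 (mod 25). Write k = 25j + 13. Then (25j + 13)³ = 15625j³ + 24375j² + 12675j + 2197 = 25(625j³ + 975j² + 507j + 87) + 22, so k³ ≡ 22 (mod 25).

(⟸) Conversely, suppose k³ ≡ 22 (mod 25). The only residue r in {0, …, 24} with r³ ≡ 22 (mod 25) is r = 13, so k ≡ 13 (mod 25).

Both implications hold.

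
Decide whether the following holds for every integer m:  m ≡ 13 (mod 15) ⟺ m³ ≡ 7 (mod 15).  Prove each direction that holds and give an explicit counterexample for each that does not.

The biconditional holds.

[⇒] Suppose m ≡ 13 (mod 15). Write m = 15j + 13. Then (15j + 13)³ = 3375j³ + 8775j² + 7605j + 2197 = 15(225j³ + 585j² + 507j + 146) + 7, so m³ ≡ 7 (mod 15).

[⇐] Conversely, suppose m³ ≡ 7 (mod 15). The only residue r in {0, …, 14} with r³ ≡ 7 (mod 15) is r = 13, so m ≡ 13 (mod 15).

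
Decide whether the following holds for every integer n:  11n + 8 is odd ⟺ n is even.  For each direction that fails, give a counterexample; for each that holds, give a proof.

Forward direction. This fails: n = 1 gives 11n + 8 = 19, which is odd, but 1 is odd, not even.

Converse. This also fails: n = 2 is even, but 11n + 8 = 30 is even, not odd.

Neither implication holds.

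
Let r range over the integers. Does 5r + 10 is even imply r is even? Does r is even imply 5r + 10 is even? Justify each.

[⇒] Suppose 5r + 10 is even. Since 5 is odd, 5r and r have the same parity, so 5r + 10 ≡ r + 10 (mod 2). As 10 is even, 5r + 10 is even exactly when r is even. Thus r is even.

[⇐] Conversely, suppose r is even; write r = 2j. Then 5r + 10 = 5·(2j) + 10 = 2·5j + 10, which is even.

The biconditional holds.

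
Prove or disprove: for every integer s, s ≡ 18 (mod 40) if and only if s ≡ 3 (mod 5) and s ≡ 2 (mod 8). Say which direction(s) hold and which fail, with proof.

[⇒] Suppose s ≡ 18 (mod 40); write s = 40j + 18. Since 5 ∣ 40, reducing mod 5 gives s ≡ 18 ≡ 3 (mod 5); since 8 ∣ 40, reducing mod 8 gives s ≡ 18 ≡ 2 (mod 8).

[⇐] Conversely, if s ≡ 3 (mod 5) and s ≡ 2 (mod 8), then by the Chinese remainder theorem s ≡ 18 (mod 40). This is exactly s ≡ 18 (mod 40).

Both implications hold.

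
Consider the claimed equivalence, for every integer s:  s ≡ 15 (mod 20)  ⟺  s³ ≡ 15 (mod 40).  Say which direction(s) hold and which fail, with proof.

(⇒) fails; (⇐) holds.

(⟹) This fails: take s = 35. Then 35 ≡ 15 (mod 20), but 35³ = 42875 ≡ 35 (mod 40), not 15.

(⟸) Conversely, the residues r modulo 40 with r³ ≡ 15 (mod 40) are exactly {15}, and each is ≡ 15 (mod 20).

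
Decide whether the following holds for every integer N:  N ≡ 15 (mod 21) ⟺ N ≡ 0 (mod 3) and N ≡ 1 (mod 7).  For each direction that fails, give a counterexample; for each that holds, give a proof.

(⟹) Suppose N ≡ 15 (mod 21); write N = 21j + 15. Since 3 ∣ 21, reducing mod 3 gives N ≡ 15 ≡ 0 (mod 3); since 7 ∣ 21, reducing mod 7 gives N ≡ 15 ≡ 1 (mod 7).

(⟸) Conversely, if N ≡ 0 (mod 3) and N ≡ 1 (mod 7), then by the Chinese remainder theorem N ≡ 15 (mod 21). This is exactly N ≡ 15 (mod 21).

Both implications hold.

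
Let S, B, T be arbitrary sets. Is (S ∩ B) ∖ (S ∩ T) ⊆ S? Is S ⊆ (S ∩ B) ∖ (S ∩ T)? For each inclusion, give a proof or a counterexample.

(⊆) holds; (⊇) fails.

(⊆) Let x ∈ (S ∩ B) ∖ (S ∩ T). Then x ∈ S ∩ B and x ∉ T, from which x ∈ S.

(⊇) This inclusion fails. Take S = {1}, B = ∅, T = ∅; then 1 ∈ S but 1 ∉ (S ∩ B) ∖ (S ∩ T).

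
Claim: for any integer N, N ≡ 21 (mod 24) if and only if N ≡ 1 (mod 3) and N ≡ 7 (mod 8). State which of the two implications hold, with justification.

(⟹) This fails: N = 21 gives 21 ≡ 21 (mod 24) but 21 ≡ 0 (mod 3), so the conjunction on the right does not hold.

(⟸) This fails: N = 7 satisfies both congruences on the right (7 ≡ 1 mod 3 and 7 ≡ 7 mod 8) yet 7 ≡ 7 (mod 24), not 21.

(⇒) fails and (⇐) fails.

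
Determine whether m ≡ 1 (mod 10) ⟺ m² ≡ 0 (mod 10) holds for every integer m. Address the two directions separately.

(⇒) fails and (⇐) fails.

(→) This fails: take m = 1. Then 1 ≡ 1 (mod 10), but 1² = 1 ≡ 1 (mod 10), not 0.

(←) This fails: take m = 0. Then 0² = 0 ≡ 0 (mod 10), yet 0 ≡ 0 (mod 10), not 1.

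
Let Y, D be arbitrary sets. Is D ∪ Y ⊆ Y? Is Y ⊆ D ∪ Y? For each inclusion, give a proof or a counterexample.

(⟹) This inclusion fails. Take Y = ∅, D = {1}; then 1 ∈ D ∪ Y but 1 ∉ Y.

(⟸) Let x ∈ Y. Then either x ∈ Y and x ∉ D; or x ∈ Y ∩ D. In each case x ∈ D ∪ Y, so Y ⊆ D ∪ Y.

The sets are not equal: only the reverse inclusion holds.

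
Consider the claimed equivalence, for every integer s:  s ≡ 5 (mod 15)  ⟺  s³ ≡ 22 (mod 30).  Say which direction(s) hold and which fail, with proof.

(⟹) This fails: take s = 5. Then 5 ≡ 5 (mod 15), but 5³ = 125 ≡ 5 (mod 30), not 22.

(⟸) This fails: take s = 28. Then 28³ = 21952 ≡ 22 (mod 30), yet 28 ≡ 13 (mod 15), not 5.

Neither implication holds.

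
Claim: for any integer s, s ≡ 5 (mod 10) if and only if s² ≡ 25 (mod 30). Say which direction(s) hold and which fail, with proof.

Forward direction. This fails: take s = 15. Then 15 ≡ 5 (mod 10), but 15² = 225 ≡ 15 (mod 30), not 25.

Converse. The residues r modulo 30 with r² ≡ 25 (mod 30) are exactly {5, 25}, and each is ≡ 5 (mod 10).

(⇒) fails; (⇐) holds.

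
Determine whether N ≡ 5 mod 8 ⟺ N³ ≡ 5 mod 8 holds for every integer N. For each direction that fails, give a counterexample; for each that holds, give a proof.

Both directions hold; the statement is true.

(→) Suppose N ≡ 5 mod 8. Write N = 8j + 5. Then (8j + 5)³ = 512j³ + 960j² + 600j + 125 = 8(64j³ + 120j² + 75j + 15) + 5, so N³ ≡ 5 (mod 8).

(←) Conversely, suppose N³ ≡ 5 (mod 8). The only residue r in {0, …, 7} with r³ ≡ 5 (mod 8) is r = 5, so N ≡ 5 (mod 8).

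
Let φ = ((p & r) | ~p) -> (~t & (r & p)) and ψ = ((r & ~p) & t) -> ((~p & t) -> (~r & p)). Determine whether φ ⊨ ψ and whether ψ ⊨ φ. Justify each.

Only the forward direction holds.

Forward direction. Assume the antecedent. If p is true, the consequent reduces to true regardless of the other variables. If p is false, the antecedent cannot hold. Either way the consequent holds.

Converse. This fails. Under p = F, t = F, r = F, the left side is false but the right side is true.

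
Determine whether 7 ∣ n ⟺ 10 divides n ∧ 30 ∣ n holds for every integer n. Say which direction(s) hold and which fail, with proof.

Neither direction holds.

(⇒) This fails: take n = 7. Certainly 7 ∣ 7, but 10 ∤ 7.

(⇐) This fails: take n = 30. Both 10 ∣ 30 and 30 ∣ 30, yet 30 is not a multiple of 7 (since 30 = 4·7 + 2), so 7 ∤ 30.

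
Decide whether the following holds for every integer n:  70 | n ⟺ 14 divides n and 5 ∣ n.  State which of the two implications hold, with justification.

Equivalent; both directions hold.

(⟹) If 70 ∣ n, write n = 70q. Since 70 = 5·14, n = 14·(5q), so 14 ∣ n; and since 70 = 14·5, n = 5·(14q), so 5 ∣ n.

(⟸) Suppose 14 ∣ n and 5 ∣ n. Any common multiple of 14 and 5 is a multiple of their lcm; here gcd(14, 5) = 1, so lcm(14, 5) = 14·5 = 70, so 70 ∣ n.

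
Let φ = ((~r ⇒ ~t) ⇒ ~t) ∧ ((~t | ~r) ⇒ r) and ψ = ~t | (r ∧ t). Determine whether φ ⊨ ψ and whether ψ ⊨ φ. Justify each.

Only the forward implication holds.

Forward direction. Assume the antecedent. If t is true, the antecedent cannot hold. If t is false, ~t | (r ∧ t) reduces to true regardless of the other variables. Either way ~t | (r ∧ t) holds.

Converse. This fails. Under t = F, r = F, the left side is false but the right side is true.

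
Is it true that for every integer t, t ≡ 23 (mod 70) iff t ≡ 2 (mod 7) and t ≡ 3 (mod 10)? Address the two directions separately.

Forward direction. Suppose t ≡ 23 (mod 70); write t = 70j + 23. Since 7 ∣ 70, reducing mod 7 gives t ≡ 23 ≡ 2 (mod 7); since 10 ∣ 70, reducing mod 10 gives t ≡ 23 ≡ 3 (mod 10).

Converse. If t ≡ 2 (mod 7) and t ≡ 3 (mod 10), then by the Chinese remainder theorem t ≡ 23 (mod 70). This is exactly t ≡ 23 (mod 70).

Equivalent; both directions hold.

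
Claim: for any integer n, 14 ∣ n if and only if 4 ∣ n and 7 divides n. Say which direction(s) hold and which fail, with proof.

Only the converse holds.

[⇒] This fails: take n = 14. Certainly 14 ∣ 14, but 4 ∤ 14.

[⇐] Suppose 4 ∣ n and 7 ∣ n. Any common multiple of 4 and 7 is a multiple of their lcm; here gcd(4, 7) = 1, so lcm(4, 7) = 4·7 = 28, so 28 ∣ n. Since 14 ∣ 28, it follows that 14 ∣ n.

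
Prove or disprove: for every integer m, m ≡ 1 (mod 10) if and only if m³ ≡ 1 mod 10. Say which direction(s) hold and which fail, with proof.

(→) Suppose m ≡ 1 (mod 10). Write m = 10j + 1. Then (10j + 1)³ = 1000j³ + 300j² + 30j + 1 = 10(100j³ + 30j² + 3j) + 1, so m³ ≡ 1 (mod 10).

(←) For the converse, argue contrapositively. If m ≢ 1 (mod 10), then m is congruent to one of 0, 2, 3, 4, 5, 6, 7, 8, 9 modulo 10, and these give m³ ≡ 0, 8, 7, 4, 5, 6, 3, 2, 9 respectively — never 1.

Both directions hold.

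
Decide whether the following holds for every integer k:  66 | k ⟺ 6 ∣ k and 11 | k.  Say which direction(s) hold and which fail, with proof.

(→) If 66 ∣ k, write k = 66q. Since 66 = 11·6, k = 6·(11q), so 6 ∣ k; and since 66 = 6·11, k = 11·(6q), so 11 ∣ k.

(←) Suppose 6 ∣ k and 11 ∣ k. Any common multiple of 6 and 11 is a multiple of their lcm; here gcd(6, 11) = 1, so lcm(6, 11) = 6·11 = 66, so 66 ∣ k.

Both directions hold.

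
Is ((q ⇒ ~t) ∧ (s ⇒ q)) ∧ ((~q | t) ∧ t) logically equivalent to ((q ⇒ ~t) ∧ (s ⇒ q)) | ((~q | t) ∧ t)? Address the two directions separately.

The forward direction holds; the converse fails.

[⇒] Assume the antecedent. If s is true, the antecedent cannot hold. If s is false, the consequent reduces to true regardless of the other variables. Either way the consequent holds.

[⇐] This fails. Under s = F, t = F, q = F, the left side is false but the right side is true.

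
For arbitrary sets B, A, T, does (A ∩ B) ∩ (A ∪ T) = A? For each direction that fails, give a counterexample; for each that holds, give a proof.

(⟸) This inclusion fails. Take B = ∅, A = {1}, T = ∅; then 1 ∈ A but 1 ∉ (A ∩ B) ∩ (A ∪ T).

(⟹) Let x ∈ (A ∩ B) ∩ (A ∪ T). Then either x ∈ B ∩ A and x ∉ T; or x ∈ B ∩ A ∩ T. In each case x ∈ A, so (A ∩ B) ∩ (A ∪ T) ⊆ A.

The sets are not equal: only the forward inclusion holds.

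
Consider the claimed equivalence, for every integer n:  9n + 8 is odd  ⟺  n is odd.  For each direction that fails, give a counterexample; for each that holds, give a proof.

(←) Suppose n is odd; write n = 2j + 1. Then 9n + 8 = 9·(2j + 1) + 8 = 2·9j + 17, which is odd.

(→) Suppose 9n + 8 is odd. Since 9 is odd, 9n and n have the same parity, so 9n + 8 ≡ n + 8 (mod 2). As 8 is even, 9n + 8 is odd exactly when n is odd. Thus n is odd.

Both implications hold.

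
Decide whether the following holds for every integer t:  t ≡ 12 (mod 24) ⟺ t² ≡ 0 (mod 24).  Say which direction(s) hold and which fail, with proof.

(⇒) holds; (⇐) fails.

Converse. This fails: take t = 0. Then 0² = 0 ≡ 0 (mod 24), yet 0 ≡ 0 (mod 24), not 12.

Forward direction. Suppose t ≡ 12 (mod 24). Write t = 24j + 12. Then (24j + 12)² = 576j² + 576j + 144 = 24(24j² + 24j + 6) + 0, so t² ≡ 0 (mod 24).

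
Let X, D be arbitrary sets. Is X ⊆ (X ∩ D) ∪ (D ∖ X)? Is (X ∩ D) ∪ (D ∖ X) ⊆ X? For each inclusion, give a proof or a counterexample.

Forward inclusion. This inclusion fails. Take X = {1}, D = ∅; then 1 ∈ X but 1 ∉ (X ∩ D) ∪ (D ∖ X).

Reverse inclusion. This inclusion fails. Take X = ∅, D = {1}; then 1 ∈ (X ∩ D) ∪ (D ∖ X) but 1 ∉ X.

Both inclusions fail.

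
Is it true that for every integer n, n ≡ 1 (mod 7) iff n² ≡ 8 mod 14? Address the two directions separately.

Neither direction holds.

Forward direction. This fails: take n = 1. Then 1 ≡ 1 (mod 7), but 1² = 1 ≡ 1 (mod 14), not 8.

Converse. This fails: take n = 6. Then 6² = 36 ≡ 8 (mod 14), yet 6 ≡ 6 (mod 7), not 1.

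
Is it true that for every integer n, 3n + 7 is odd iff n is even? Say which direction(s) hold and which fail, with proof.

(←) Suppose n is even; write n = 2j. Then 3n + 7 = 3·(2j) + 7 = 2·3j + 7, which is odd.

(→) Suppose 3n + 7 is odd. Since 3 is odd, 3n and n have the same parity, so 3n + 7 ≡ n + 7 (mod 2). As 7 is odd, 3n + 7 is odd exactly when n is even. Thus n is even.

Both implications hold.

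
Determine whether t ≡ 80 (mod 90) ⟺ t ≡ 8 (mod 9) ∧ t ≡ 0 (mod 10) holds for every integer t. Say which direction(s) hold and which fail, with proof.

Both implications hold.

(⟹) Suppose t ≡ 80 (mod 90); write t = 90j + 80. Since 9 ∣ 90, reducing mod 9 gives t ≡ 80 ≡ 8 (mod 9); since 10 ∣ 90, reducing mod 10 gives t ≡ 80 ≡ 0 (mod 10).

(⟸) Conversely, if t ≡ 8 (mod 9) and t ≡ 0 (mod 10), then by the Chinese remainder theorem t ≡ 80 (mod 90). This is exactly t ≡ 80 (mod 90).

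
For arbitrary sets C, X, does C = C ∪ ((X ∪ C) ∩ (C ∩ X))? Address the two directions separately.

Both inclusions hold.

(⟹) Let x ∈ C. Then either x ∈ C and x ∉ X; or x ∈ C ∩ X. In each case x ∈ C ∪ ((X ∪ C) ∩ (C ∩ X)), so C ⊆ C ∪ ((X ∪ C) ∩ (C ∩ X)).

(⟸) Let x ∈ C ∪ ((X ∪ C) ∩ (C ∩ X)). Then either x ∈ C and x ∉ X; or x ∈ C ∩ X. In each case x ∈ C, so C ∪ ((X ∪ C) ∩ (C ∩ X)) ⊆ C.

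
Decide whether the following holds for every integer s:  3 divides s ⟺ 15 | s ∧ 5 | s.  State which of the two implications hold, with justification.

(⇒) This fails: take s = 3. Certainly 3 ∣ 3, but 15 ∤ 3.

(⇐) Suppose 15 ∣ s and 5 ∣ s. Any common multiple of 15 and 5 is a multiple of their lcm; here lcm(15, 5) = 15·5/gcd(15, 5) = 75/5 = 15, so 15 ∣ s. Since 3 ∣ 15, it follows that 3 ∣ s.

(⇒) fails; (⇐) holds.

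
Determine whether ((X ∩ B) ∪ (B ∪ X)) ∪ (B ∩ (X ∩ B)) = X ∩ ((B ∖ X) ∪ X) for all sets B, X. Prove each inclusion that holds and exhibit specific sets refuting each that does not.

(⊆) fails; (⊇) holds.

Forward inclusion. This inclusion fails. Take B = {1}, X = ∅; then 1 ∈ ((X ∩ B) ∪ (B ∪ X)) ∪ (B ∩ (X ∩ B)) but 1 ∉ X ∩ ((B ∖ X) ∪ X).

Reverse inclusion. Let x ∈ X ∩ ((B ∖ X) ∪ X). Then either x ∈ X and x ∉ B; or x ∈ B ∩ X. In each case x ∈ ((X ∩ B) ∪ (B ∪ X)) ∪ (B ∩ (X ∩ B)), so X ∩ ((B ∖ X) ∪ X) ⊆ ((X ∩ B) ∪ (B ∪ X)) ∪ (B ∩ (X ∩ B)).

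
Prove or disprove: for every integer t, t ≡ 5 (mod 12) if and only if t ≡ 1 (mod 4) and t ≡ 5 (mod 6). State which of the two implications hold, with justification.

The biconditional holds.

(⇒) Suppose t ≡ 5 (mod 12); write t = 12j + 5. Since 4 ∣ 12, reducing mod 4 gives t ≡ 5 ≡ 1 (mod 4); since 6 ∣ 12, reducing mod 6 gives t ≡ 5 (mod 6).

(⇐) Conversely, if t ≡ 1 (mod 4) and t ≡ 5 (mod 6), then by the Chinese remainder theorem t ≡ 5 (mod 12). This is exactly t ≡ 5 (mod 12).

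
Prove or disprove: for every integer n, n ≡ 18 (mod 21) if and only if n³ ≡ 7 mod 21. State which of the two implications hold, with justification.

(⇒) fails and (⇐) fails.

(⟹) This fails: take n = 18. Then 18 ≡ 18 (mod 21), but 18³ = 5832 ≡ 15 (mod 21), not 7.

(⟸) This fails: take n = 7. Then 7³ = 343 ≡ 7 (mod 21), yet 7 ≡ 7 (mod 21), not 18.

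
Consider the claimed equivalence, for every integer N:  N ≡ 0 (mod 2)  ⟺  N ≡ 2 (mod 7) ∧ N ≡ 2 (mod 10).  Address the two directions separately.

The forward direction fails; the converse holds.

(⟹) This fails: N = 0 gives 0 ≡ 0 (mod 2) but 0 ≡ 0 (mod 7), so the conjunction on the right does not hold.

(⟸) Conversely, if N ≡ 2 (mod 7) and N ≡ 2 (mod 10), then by the Chinese remainder theorem N ≡ 2 (mod 70). Since 2 ≡ 0 (mod 2) and 2 ∣ 70, we get N ≡ 0 (mod 2).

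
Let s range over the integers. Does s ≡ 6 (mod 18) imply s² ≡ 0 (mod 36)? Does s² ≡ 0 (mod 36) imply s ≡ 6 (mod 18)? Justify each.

Not equivalent: only (⇒) holds.

(→) Suppose s ≡ 6 (mod 18). Working modulo 36, s ∈ {6, 24}; for each such r, r² ≡ 0 (mod 36).

(←) This fails: take s = 0. Then 0² = 0 ≡ 0 (mod 36), yet 0 ≡ 0 (mod 18), not 6.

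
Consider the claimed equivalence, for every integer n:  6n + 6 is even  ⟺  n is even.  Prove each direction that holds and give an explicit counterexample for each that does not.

Not equivalent: only (⇐) holds.

Forward direction. This fails: take n = 7. Then 6n + 6 = 48, which is even, yet n = 7 is odd, not even.

Converse. Suppose n is even. Since 6 is even, 6n is even for every n, so 6n + 6 has the same parity as 6, which is even. Hence 6n + 6 is even.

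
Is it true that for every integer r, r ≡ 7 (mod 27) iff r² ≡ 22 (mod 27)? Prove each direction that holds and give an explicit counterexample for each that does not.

[⇒] Suppose r ≡ 7 (mod 27). Write r = 27j + 7. Then (27j + 7)² = 729j² + 378j + 49 = 27(27j² + 14j + 1) + 22, so r² ≡ 22 (mod 27).

[⇐] This fails: take r = 20. Then 20² = 400 ≡ 22 (mod 27), yet 20 ≡ 20 (mod 27), not 7.

Not equivalent: only (⇒) holds.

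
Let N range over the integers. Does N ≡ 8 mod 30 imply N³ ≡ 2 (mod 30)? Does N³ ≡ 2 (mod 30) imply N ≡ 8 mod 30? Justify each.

(⟹) Suppose N ≡ 8 mod 30. Write N = 30j + 8. Then (30j + 8)³ = 27000j³ + 21600j² + 5760j + 512 = 30(900j³ + 720j² + 192j + 17) + 2, so N³ ≡ 2 (mod 30).

(⟸) Conversely, suppose N³ ≡ 2 (mod 30). The only residue r in {0, …, 29} with r³ ≡ 2 (mod 30) is r = 8, so N ≡ 8 (mod 30).

Both implications hold.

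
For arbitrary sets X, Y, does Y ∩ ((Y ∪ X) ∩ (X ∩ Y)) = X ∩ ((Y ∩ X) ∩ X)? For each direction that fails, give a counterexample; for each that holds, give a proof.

Both inclusions hold.

(⊆) Let x ∈ Y ∩ ((Y ∪ X) ∩ (X ∩ Y)). Then x ∈ X ∩ Y, from which x ∈ X ∩ ((Y ∩ X) ∩ X).

(⊇) Let x ∈ X ∩ ((Y ∩ X) ∩ X). Then x ∈ X ∩ Y, from which x ∈ Y ∩ ((Y ∪ X) ∩ (X ∩ Y)).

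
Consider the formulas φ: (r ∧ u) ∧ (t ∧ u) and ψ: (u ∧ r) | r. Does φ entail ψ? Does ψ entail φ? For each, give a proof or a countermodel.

Only the forward implication holds.

[⇐] This fails. Under t = F, r = T, u = F, the left side is false but the right side is true.

[⇒] Assume the antecedent. If t is true, the antecedent forces (t = T, r = T, u = T), and (u ∧ r) | r holds there. If t is false, the antecedent cannot hold. Either way (u ∧ r) | r holds.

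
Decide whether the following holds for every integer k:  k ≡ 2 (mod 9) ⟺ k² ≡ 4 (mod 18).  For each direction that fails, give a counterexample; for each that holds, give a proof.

(⟹) This fails: take k = 11. Then 11 ≡ 2 (mod 9), but 11² = 121 ≡ 13 (mod 18), not 4.

(⟸) This fails: take k = 16. Then 16² = 256 ≡ 4 (mod 18), yet 16 ≡ 7 (mod 9), not 2.

Both directions fail.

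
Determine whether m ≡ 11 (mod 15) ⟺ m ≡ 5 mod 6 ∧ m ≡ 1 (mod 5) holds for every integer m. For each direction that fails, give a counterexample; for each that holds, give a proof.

Converse. If m ≡ 5 (mod 6) and m ≡ 1 (mod 5), then by the Chinese remainder theorem m ≡ 11 (mod 30). Since 11 ≡ 11 (mod 15) and 15 ∣ 30, we get m ≡ 11 (mod 15).

Forward direction. This fails: m = 26 gives 26 ≡ 11 (mod 15) but 26 ≡ 2 (mod 6), so the conjunction on the right does not hold.

The forward direction fails; the converse holds.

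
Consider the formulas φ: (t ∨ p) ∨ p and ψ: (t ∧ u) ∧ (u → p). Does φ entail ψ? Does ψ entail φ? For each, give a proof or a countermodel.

Not equivalent: only (⇐) holds.

(⇒) This fails. Under t = T, u = F, p = F, the left side is true but the right side is false.

(⇐) Assume the antecedent. If t is true, (t ∨ p) ∨ p reduces to true regardless of the other variables. If t is false, the antecedent cannot hold. Either way (t ∨ p) ∨ p holds.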